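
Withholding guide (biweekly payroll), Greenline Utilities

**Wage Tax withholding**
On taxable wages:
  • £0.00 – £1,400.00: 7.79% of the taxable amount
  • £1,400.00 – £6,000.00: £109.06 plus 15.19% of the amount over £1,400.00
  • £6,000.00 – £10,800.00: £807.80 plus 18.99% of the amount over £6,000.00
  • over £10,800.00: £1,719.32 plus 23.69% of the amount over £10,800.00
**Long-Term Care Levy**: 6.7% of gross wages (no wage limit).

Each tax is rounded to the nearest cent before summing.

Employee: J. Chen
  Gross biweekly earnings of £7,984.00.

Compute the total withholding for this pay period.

Wage Tax: taxable = £7,984.00
  £807.80 + 18.99% × (£7,984.00 − £6,000.00) = £807.80 + 18.99% × £1,984.00 = £1,184.56
Long-Term Care Levy: 6.7% × £7,984.00 = £534.93
Total: £1,184.56 + £534.93 = £1,719.49

£1,719.49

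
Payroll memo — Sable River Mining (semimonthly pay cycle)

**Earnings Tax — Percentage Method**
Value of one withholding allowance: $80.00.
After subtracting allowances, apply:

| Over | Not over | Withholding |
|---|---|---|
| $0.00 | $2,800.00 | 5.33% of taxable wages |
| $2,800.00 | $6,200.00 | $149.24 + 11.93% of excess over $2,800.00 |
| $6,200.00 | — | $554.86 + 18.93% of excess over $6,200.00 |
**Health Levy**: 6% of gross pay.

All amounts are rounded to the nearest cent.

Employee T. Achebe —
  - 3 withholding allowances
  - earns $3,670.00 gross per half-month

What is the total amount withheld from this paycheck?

$444.60

Earnings Tax: taxable = $3,670.00 − 3×$80.00 = $3,430.00
  $149.24 + 11.93% × ($3,430.00 − $2,800.00) = $149.24 + 11.93% × $630.00 = $224.40
Health Levy: 6% × $3,670.00 = $220.20
Total: $224.40 + $220.20 = $444.60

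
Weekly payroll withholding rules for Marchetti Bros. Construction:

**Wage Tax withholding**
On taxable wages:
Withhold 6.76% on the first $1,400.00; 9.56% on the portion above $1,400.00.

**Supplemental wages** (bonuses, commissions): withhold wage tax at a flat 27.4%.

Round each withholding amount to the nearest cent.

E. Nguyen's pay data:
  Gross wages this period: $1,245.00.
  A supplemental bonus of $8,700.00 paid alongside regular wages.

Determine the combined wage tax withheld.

$2,467.96

Wage Tax: taxable = $1,245.00
  6.76% × $1,245.00 = $84.16
Supplemental (27.4% flat on bonus): 27.4% × $8,700.00 = $2,383.80
Total wage tax: $84.16 + $2,383.80 = $2,467.96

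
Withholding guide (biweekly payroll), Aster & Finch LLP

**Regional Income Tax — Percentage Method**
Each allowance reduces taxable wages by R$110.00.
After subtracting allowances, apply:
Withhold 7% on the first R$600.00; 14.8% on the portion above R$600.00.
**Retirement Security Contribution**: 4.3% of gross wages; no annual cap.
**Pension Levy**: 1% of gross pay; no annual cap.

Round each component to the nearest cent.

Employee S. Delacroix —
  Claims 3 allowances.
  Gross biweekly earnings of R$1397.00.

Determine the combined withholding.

R$185.16

Regional Income Tax: taxable = R$1397.00 − 3×R$110.00 = R$1067.00
  R$42.00 + 14.8% × (R$1067.00 − R$600.00) = R$42.00 + 14.8% × R$467.00 = R$111.12
Retirement Security Contribution: 4.3% × R$1397.00 = R$60.07
Pension Levy: 1% × R$1397.00 = R$13.97
Total: R$111.12 + R$60.07 + R$13.97 = R$185.16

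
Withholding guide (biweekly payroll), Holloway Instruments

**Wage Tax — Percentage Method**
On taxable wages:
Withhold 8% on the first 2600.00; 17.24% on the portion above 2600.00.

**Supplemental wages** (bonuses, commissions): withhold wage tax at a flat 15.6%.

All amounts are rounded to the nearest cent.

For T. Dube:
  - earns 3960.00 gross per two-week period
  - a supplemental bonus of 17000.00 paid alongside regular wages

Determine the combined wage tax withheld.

3094.46

Wage Tax: taxable = 3960.00
  208.00 + 17.24% × (3960.00 − 2600.00) = 208.00 + 17.24% × 1360.00 = 442.46
Supplemental (15.6% flat on bonus): 15.6% × 17000.00 = 2652.00
Total wage tax: 442.46 + 2652.00 = 3094.46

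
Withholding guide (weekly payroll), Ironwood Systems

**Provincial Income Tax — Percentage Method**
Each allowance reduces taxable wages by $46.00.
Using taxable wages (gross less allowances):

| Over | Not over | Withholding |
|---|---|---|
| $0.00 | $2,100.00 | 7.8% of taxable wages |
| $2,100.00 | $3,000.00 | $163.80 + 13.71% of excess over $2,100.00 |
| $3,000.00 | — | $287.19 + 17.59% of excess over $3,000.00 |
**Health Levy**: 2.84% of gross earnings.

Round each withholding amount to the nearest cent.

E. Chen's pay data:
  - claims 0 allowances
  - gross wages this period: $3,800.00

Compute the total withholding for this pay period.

$535.83

Provincial Income Tax: taxable = $3,800.00
  $287.19 + 17.59% × ($3,800.00 − $3,000.00) = $287.19 + 17.59% × $800.00 = $427.91
Health Levy: 2.84% × $3,800.00 = $107.92
Total: $427.91 + $107.92 = $535.83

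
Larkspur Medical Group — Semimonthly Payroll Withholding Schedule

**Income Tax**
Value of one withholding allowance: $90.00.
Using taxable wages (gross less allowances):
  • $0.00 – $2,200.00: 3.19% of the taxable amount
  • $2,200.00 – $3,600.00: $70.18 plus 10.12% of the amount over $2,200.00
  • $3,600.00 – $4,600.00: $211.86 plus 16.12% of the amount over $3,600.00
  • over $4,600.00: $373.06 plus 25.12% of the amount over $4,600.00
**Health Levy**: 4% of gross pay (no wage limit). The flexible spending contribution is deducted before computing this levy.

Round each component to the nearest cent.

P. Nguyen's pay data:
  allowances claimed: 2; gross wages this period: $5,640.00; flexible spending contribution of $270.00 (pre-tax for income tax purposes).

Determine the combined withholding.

Income Tax: taxable = $5,640.00 − $270.00 − 2×$90.00 = $5,190.00
  $373.06 + 25.12% × ($5,190.00 − $4,600.00) = $373.06 + 25.12% × $590.00 = $521.27
Health Levy: 4% × $5,370.00 = $214.80
Total: $521.27 + $214.80 = $736.07

$736.07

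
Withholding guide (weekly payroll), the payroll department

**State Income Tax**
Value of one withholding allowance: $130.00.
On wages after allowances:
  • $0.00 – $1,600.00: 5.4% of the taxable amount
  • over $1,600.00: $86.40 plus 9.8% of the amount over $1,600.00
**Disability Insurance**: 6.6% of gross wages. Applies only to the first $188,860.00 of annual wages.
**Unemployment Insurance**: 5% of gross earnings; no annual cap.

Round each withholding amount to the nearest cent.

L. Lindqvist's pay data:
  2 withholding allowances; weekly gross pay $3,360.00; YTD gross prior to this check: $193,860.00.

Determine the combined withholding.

$401.40

State Income Tax: taxable = $3,360.00 − 2×$130.00 = $3,100.00
  $86.40 + 9.8% × ($3,100.00 − $1,600.00) = $86.40 + 9.8% × $1,500.00 = $233.40
Disability Insurance: YTD $193,860.00 ≥ cap $188,860.00 → $0.00
Unemployment Insurance: 5% × $3,360.00 = $168.00
Total: $233.40 + $0.00 + $168.00 = $401.40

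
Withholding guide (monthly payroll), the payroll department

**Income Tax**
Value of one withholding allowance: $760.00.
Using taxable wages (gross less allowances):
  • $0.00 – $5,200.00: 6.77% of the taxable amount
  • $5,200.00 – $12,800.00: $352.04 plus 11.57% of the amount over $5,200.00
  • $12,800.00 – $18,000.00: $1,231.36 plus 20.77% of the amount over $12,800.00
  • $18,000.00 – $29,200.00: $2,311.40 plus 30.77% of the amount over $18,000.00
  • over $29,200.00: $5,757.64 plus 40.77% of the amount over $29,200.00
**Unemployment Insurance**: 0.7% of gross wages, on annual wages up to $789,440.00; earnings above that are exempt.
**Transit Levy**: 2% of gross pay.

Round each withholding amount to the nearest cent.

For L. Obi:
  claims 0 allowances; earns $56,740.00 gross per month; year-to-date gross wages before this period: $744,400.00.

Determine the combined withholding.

$18,435.78

Income Tax: taxable = $56,740.00
  $5,757.64 + 40.77% × ($56,740.00 − $29,200.00) = $5,757.64 + 40.77% × $27,540.00 = $16,985.70
Unemployment Insurance: cap $789,440.00 − YTD $744,400.00 = $45,040.00 subject; 0.7% × $45,040.00 = $315.28
Transit Levy: 2% × $56,740.00 = $1,134.80
Total: $16,985.70 + $315.28 + $1,134.80 = $18,435.78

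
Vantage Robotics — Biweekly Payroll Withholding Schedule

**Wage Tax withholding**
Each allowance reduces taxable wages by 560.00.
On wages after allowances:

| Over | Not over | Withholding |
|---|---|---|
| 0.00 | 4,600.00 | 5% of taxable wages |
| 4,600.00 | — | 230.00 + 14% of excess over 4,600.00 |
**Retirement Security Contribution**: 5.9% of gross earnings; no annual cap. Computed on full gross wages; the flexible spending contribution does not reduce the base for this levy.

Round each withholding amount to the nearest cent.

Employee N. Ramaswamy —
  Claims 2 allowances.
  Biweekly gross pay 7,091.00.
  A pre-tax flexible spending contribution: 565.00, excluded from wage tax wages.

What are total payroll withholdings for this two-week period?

Wage Tax: taxable = 7,091.00 − 565.00 − 2×560.00 = 5,406.00
  230.00 + 14% × (5,406.00 − 4,600.00) = 230.00 + 14% × 806.00 = 342.84
Retirement Security Contribution: 5.9% × 7,091.00 = 418.37
Total: 342.84 + 418.37 = 761.21

761.21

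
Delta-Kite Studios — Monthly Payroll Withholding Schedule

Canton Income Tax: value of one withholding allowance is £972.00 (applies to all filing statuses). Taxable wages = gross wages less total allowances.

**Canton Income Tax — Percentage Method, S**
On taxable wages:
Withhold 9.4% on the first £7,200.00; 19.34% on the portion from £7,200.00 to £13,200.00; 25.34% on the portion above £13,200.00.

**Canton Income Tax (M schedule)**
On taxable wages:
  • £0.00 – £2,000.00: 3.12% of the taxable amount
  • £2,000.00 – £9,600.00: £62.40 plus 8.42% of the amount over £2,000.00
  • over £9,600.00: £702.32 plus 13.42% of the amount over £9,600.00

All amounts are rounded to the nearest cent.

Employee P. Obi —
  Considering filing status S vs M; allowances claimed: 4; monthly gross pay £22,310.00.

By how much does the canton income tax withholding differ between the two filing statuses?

Canton Income Tax (S): taxable = £22,310.00 − 4×£972.00 = £18,422.00
  £1,837.20 + 25.34% × (£18,422.00 − £13,200.00) = £1,837.20 + 25.34% × £5,222.00 = £3,160.45
Canton Income Tax (M): taxable = £22,310.00 − 4×£972.00 = £18,422.00
  £702.32 + 13.42% × (£18,422.00 − £9,600.00) = £702.32 + 13.42% × £8,822.00 = £1,886.23
Difference: |£3,160.45 − £1,886.23| = £1,274.22 (higher under S)

£1,274.22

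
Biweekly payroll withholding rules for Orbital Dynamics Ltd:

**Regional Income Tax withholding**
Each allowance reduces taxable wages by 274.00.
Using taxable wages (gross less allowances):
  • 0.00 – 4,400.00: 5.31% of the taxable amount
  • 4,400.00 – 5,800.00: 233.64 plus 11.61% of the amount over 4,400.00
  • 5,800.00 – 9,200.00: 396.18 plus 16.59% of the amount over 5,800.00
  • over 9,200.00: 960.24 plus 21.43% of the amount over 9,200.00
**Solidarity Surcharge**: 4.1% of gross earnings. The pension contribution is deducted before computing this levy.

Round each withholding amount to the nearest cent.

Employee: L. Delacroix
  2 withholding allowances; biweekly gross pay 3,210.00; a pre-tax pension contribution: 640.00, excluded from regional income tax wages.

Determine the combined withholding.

Regional Income Tax: taxable = 3,210.00 − 640.00 − 2×274.00 = 2,022.00
  5.31% × 2,022.00 = 107.37
Solidarity Surcharge: 4.1% × 2,570.00 = 105.37
Total: 107.37 + 105.37 = 212.74

212.74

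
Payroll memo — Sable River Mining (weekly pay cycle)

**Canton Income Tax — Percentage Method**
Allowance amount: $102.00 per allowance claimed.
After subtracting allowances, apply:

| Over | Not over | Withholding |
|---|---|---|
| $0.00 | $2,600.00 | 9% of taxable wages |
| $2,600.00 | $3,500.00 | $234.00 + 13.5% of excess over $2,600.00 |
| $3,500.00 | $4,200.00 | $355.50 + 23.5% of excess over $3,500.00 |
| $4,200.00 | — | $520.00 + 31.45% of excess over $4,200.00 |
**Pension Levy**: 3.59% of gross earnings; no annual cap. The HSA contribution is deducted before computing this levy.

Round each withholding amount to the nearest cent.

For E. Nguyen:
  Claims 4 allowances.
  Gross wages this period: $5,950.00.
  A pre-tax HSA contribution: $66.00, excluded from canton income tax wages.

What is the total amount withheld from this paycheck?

Canton Income Tax: taxable = $5,950.00 − $66.00 − 4×$102.00 = $5,476.00
  $520.00 + 31.45% × ($5,476.00 − $4,200.00) = $520.00 + 31.45% × $1,276.00 = $921.30
Pension Levy: 3.59% × $5,884.00 = $211.24
Total: $921.30 + $211.24 = $1,132.54

$1,132.54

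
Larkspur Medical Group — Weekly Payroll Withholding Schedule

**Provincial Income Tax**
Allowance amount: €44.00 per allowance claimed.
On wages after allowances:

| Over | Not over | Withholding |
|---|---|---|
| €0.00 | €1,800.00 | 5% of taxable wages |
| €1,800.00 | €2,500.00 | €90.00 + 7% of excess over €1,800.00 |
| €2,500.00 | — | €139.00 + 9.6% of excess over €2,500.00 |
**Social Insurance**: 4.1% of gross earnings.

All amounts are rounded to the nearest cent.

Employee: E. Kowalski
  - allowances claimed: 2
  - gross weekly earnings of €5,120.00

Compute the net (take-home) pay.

€4,528.01

Provincial Income Tax: taxable = €5,120.00 − 2×€44.00 = €5,032.00
  €139.00 + 9.6% × (€5,032.00 − €2,500.00) = €139.00 + 9.6% × €2,532.00 = €382.07
Social Insurance: 4.1% × €5,120.00 = €209.92
Total withheld: €382.07 + €209.92 = €591.99
Net pay: €5,120.00 − €591.99 = €4,528.01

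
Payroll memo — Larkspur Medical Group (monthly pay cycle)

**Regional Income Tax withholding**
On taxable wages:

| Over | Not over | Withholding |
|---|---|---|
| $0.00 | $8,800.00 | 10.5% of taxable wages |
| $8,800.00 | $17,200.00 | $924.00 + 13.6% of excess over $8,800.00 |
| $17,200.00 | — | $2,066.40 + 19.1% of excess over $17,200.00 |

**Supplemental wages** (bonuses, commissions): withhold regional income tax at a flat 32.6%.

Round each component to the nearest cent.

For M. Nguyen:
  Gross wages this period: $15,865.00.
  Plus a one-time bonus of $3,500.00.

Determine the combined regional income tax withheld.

$3,025.84

Regional Income Tax: taxable = $15,865.00
  $924.00 + 13.6% × ($15,865.00 − $8,800.00) = $924.00 + 13.6% × $7,065.00 = $1,884.84
Supplemental (32.6% flat on bonus): 32.6% × $3,500.00 = $1,141.00
Total regional income tax: $1,884.84 + $1,141.00 = $3,025.84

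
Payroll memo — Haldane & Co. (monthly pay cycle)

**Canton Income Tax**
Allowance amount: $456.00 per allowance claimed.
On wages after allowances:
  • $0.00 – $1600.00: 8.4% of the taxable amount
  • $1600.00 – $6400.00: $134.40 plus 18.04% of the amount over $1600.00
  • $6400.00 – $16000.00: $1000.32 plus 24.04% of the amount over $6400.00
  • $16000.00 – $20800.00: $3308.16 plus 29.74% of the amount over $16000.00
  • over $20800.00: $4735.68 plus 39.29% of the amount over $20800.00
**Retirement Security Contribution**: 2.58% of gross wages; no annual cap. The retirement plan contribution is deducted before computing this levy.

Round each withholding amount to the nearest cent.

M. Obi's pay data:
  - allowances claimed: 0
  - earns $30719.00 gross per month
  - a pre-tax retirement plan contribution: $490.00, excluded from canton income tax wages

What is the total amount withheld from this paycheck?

Canton Income Tax: taxable = $30719.00 − $490.00 = $30229.00
  $4735.68 + 39.29% × ($30229.00 − $20800.00) = $4735.68 + 39.29% × $9429.00 = $8440.33
Retirement Security Contribution: 2.58% × $30229.00 = $779.91
Total: $8440.33 + $779.91 = $9220.24

$9220.24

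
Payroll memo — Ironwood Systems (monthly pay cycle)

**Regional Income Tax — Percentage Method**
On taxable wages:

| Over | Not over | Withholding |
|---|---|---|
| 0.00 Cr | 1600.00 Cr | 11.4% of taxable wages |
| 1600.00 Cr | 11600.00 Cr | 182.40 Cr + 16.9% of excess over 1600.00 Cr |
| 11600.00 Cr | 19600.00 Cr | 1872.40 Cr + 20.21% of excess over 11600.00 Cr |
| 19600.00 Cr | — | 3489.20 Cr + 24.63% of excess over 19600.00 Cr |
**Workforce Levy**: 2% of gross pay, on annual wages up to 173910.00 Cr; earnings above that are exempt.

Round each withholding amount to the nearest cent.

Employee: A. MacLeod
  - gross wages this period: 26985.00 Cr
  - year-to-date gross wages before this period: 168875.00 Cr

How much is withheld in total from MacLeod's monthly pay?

Regional Income Tax: taxable = 26985.00 Cr
  3489.20 Cr + 24.63% × (26985.00 Cr − 19600.00 Cr) = 3489.20 Cr + 24.63% × 7385.00 Cr = 5308.13 Cr
Workforce Levy: cap 173910.00 Cr − YTD 168875.00 Cr = 5035.00 Cr subject; 2% × 5035.00 Cr = 100.70 Cr
Total: 5308.13 Cr + 100.70 Cr = 5408.83 Cr

5408.83 Cr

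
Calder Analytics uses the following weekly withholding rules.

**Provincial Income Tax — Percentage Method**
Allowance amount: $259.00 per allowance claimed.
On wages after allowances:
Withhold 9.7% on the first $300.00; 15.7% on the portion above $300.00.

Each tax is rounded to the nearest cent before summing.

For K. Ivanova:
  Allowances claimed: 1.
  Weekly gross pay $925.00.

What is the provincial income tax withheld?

$86.56

Provincial Income Tax: taxable = $925.00 − 1×$259.00 = $666.00
  $29.10 + 15.7% × ($666.00 − $300.00) = $29.10 + 15.7% × $366.00 = $86.56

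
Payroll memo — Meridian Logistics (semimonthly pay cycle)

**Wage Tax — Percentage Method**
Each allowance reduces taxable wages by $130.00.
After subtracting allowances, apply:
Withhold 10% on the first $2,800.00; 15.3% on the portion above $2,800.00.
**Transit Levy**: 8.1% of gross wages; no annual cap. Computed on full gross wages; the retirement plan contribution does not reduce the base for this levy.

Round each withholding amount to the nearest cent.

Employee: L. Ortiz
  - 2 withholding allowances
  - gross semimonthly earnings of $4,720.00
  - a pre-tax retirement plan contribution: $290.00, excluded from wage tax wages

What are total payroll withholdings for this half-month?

Wage Tax: taxable = $4,720.00 − $290.00 − 2×$130.00 = $4,170.00
  $280.00 + 15.3% × ($4,170.00 − $2,800.00) = $280.00 + 15.3% × $1,370.00 = $489.61
Transit Levy: 8.1% × $4,720.00 = $382.32
Total: $489.61 + $382.32 = $871.93

$871.93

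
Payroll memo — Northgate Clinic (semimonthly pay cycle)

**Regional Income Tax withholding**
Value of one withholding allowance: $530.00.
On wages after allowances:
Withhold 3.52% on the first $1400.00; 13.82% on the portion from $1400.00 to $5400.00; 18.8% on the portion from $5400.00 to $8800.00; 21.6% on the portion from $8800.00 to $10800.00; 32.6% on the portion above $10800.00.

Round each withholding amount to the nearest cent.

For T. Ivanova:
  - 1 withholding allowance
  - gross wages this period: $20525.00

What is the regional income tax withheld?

$4670.85

Regional Income Tax: taxable = $20525.00 − 1×$530.00 = $19995.00
  $1673.28 + 32.6% × ($19995.00 − $10800.00) = $1673.28 + 32.6% × $9195.00 = $4670.85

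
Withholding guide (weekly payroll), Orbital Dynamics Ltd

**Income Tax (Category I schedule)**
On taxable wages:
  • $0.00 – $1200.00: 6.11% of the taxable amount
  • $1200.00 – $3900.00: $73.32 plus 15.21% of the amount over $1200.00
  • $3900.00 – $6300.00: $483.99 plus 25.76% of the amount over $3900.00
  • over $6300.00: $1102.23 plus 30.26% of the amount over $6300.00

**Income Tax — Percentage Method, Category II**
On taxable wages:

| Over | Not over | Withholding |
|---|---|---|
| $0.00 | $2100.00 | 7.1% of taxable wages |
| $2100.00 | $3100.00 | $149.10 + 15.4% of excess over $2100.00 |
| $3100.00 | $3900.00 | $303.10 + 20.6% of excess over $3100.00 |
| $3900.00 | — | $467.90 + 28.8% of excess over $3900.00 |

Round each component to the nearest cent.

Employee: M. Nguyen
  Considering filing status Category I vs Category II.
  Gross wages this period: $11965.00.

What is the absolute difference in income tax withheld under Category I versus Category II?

$25.84

Income Tax (Category I): taxable = $11965.00
  $1102.23 + 30.26% × ($11965.00 − $6300.00) = $1102.23 + 30.26% × $5665.00 = $2816.46
Income Tax (Category II): taxable = $11965.00
  $467.90 + 28.8% × ($11965.00 − $3900.00) = $467.90 + 28.8% × $8065.00 = $2790.62
Difference: |$2816.46 − $2790.62| = $25.84 (higher under Category I)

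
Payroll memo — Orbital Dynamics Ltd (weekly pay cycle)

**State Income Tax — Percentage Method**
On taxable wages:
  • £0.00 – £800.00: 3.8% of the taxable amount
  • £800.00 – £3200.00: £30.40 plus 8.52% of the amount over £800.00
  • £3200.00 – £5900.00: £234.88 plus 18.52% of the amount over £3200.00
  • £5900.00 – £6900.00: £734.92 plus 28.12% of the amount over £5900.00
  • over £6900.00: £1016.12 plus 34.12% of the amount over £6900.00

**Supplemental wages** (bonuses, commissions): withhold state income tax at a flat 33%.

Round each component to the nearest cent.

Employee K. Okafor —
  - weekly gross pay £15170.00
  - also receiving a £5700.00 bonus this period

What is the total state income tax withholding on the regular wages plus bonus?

£5718.84

State Income Tax: taxable = £15170.00
  £1016.12 + 34.12% × (£15170.00 − £6900.00) = £1016.12 + 34.12% × £8270.00 = £3837.84
Supplemental (33% flat on bonus): 33% × £5700.00 = £1881.00
Total state income tax: £3837.84 + £1881.00 = £5718.84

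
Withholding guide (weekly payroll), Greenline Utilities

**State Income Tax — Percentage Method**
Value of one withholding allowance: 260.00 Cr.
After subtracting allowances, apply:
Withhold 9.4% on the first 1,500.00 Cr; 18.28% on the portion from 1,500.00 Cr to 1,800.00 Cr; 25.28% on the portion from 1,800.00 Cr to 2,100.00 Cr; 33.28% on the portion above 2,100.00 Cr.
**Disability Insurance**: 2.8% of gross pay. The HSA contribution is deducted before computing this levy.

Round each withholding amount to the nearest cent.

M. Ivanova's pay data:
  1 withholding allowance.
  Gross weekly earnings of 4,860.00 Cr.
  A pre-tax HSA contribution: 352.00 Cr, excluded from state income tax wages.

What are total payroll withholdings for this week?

1,112.75 Cr

State Income Tax: taxable = 4,860.00 Cr − 352.00 Cr − 1×260.00 Cr = 4,248.00 Cr
  271.68 Cr + 33.28% × (4,248.00 Cr − 2,100.00 Cr) = 271.68 Cr + 33.28% × 2,148.00 Cr = 986.53 Cr
Disability Insurance: 2.8% × 4,508.00 Cr = 126.22 Cr
Total: 986.53 Cr + 126.22 Cr = 1,112.75 Cr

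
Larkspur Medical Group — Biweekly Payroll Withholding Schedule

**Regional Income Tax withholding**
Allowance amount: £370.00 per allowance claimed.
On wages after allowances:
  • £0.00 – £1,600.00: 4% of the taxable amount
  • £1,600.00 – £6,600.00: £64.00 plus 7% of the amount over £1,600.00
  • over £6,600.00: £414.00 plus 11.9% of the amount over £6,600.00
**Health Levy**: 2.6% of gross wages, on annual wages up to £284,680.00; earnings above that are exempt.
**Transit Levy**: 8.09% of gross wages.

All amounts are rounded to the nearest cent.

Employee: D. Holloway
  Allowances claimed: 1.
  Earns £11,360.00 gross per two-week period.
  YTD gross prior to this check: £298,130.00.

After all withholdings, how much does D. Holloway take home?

£9,504.57

Regional Income Tax: taxable = £11,360.00 − 1×£370.00 = £10,990.00
  £414.00 + 11.9% × (£10,990.00 − £6,600.00) = £414.00 + 11.9% × £4,390.00 = £936.41
Health Levy: YTD £298,130.00 ≥ cap £284,680.00 → £0.00
Transit Levy: 8.09% × £11,360.00 = £919.02
Total withheld: £936.41 + £0.00 + £919.02 = £1,855.43
Net pay: £11,360.00 − £1,855.43 = £9,504.57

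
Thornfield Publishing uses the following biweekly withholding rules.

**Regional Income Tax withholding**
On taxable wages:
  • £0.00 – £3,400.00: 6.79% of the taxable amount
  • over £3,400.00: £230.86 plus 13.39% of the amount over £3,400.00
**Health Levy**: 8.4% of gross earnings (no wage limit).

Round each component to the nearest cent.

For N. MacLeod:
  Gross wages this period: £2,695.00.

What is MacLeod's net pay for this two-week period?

£2,285.63

Regional Income Tax: taxable = £2,695.00
  6.79% × £2,695.00 = £182.99
Health Levy: 8.4% × £2,695.00 = £226.38
Total withheld: £182.99 + £226.38 = £409.37
Net pay: £2,695.00 − £409.37 = £2,285.63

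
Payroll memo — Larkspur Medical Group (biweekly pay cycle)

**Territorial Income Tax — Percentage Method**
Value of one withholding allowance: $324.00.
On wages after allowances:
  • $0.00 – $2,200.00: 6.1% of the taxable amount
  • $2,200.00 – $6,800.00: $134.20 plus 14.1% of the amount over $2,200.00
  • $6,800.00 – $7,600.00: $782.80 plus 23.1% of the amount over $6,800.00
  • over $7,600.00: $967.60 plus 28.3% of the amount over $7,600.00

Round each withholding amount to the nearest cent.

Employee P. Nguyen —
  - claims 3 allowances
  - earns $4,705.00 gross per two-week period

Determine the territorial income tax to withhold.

$350.35

Territorial Income Tax: taxable = $4,705.00 − 3×$324.00 = $3,733.00
  $134.20 + 14.1% × ($3,733.00 − $2,200.00) = $134.20 + 14.1% × $1,533.00 = $350.35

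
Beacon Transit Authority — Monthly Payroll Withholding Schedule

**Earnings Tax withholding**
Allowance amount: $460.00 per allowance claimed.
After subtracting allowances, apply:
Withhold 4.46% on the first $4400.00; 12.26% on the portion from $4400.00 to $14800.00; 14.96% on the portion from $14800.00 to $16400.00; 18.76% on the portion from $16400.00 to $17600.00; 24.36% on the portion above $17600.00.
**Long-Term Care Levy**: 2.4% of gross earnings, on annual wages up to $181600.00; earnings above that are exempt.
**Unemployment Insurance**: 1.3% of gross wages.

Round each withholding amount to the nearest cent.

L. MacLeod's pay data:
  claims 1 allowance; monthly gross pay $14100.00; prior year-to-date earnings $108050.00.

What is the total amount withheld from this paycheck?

Earnings Tax: taxable = $14100.00 − 1×$460.00 = $13640.00
  $196.24 + 12.26% × ($13640.00 − $4400.00) = $196.24 + 12.26% × $9240.00 = $1329.06
Long-Term Care Levy: 2.4% × $14100.00 = $338.40
Unemployment Insurance: 1.3% × $14100.00 = $183.30
Total: $1329.06 + $338.40 + $183.30 = $1850.76

$1850.76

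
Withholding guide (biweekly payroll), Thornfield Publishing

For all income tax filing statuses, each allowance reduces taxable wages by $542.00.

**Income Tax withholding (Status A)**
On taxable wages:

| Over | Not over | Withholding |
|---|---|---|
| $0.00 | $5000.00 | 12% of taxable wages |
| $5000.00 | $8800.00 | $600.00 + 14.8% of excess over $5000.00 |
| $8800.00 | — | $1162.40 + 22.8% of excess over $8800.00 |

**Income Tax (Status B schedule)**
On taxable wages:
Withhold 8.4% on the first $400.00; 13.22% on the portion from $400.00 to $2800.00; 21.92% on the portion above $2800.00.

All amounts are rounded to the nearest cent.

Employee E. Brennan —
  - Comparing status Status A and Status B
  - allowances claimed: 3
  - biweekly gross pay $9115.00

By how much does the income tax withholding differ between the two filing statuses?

Income Tax (Status A): taxable = $9115.00 − 3×$542.00 = $7489.00
  $600.00 + 14.8% × ($7489.00 − $5000.00) = $600.00 + 14.8% × $2489.00 = $968.37
Income Tax (Status B): taxable = $9115.00 − 3×$542.00 = $7489.00
  $350.88 + 21.92% × ($7489.00 − $2800.00) = $350.88 + 21.92% × $4689.00 = $1378.71
Difference: |$968.37 − $1378.71| = $410.34 (higher under Status B)

$410.34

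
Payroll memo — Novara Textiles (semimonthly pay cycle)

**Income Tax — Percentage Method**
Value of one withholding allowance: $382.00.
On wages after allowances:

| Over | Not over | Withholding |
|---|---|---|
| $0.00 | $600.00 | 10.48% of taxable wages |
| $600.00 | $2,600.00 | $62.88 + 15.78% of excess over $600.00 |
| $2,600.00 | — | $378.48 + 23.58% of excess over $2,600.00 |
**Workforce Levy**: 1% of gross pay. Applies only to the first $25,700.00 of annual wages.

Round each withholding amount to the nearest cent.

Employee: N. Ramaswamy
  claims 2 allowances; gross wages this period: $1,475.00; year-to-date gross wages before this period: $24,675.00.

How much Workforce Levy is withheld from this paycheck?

$10.25

Workforce Levy: cap $25,700.00 − YTD $24,675.00 = $1,025.00 subject; 1% × $1,025.00 = $10.25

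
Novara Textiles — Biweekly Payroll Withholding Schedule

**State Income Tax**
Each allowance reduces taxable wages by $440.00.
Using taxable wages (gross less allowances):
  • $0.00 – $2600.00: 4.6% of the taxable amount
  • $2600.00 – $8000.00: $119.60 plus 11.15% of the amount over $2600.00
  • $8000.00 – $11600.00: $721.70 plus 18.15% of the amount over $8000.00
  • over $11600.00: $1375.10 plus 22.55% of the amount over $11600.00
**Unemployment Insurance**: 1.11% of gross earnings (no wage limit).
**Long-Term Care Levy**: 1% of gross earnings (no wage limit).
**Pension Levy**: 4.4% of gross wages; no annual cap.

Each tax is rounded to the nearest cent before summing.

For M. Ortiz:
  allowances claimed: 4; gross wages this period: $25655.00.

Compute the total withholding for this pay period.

$5817.76

State Income Tax: taxable = $25655.00 − 4×$440.00 = $23895.00
  $1375.10 + 22.55% × ($23895.00 − $11600.00) = $1375.10 + 22.55% × $12295.00 = $4147.62
Unemployment Insurance: 1.11% × $25655.00 = $284.77
Long-Term Care Levy: 1% × $25655.00 = $256.55
Pension Levy: 4.4% × $25655.00 = $1128.82
Total: $4147.62 + $284.77 + $256.55 + $1128.82 = $5817.76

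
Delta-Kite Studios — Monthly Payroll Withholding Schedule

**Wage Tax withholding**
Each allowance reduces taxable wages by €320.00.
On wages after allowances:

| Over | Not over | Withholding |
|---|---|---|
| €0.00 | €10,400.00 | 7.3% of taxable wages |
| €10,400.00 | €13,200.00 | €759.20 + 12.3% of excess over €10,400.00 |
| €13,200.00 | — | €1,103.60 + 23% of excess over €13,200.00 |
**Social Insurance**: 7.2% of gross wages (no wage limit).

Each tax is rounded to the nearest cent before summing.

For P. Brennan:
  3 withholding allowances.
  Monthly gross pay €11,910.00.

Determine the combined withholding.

Wage Tax: taxable = €11,910.00 − 3×€320.00 = €10,950.00
  €759.20 + 12.3% × (€10,950.00 − €10,400.00) = €759.20 + 12.3% × €550.00 = €826.85
Social Insurance: 7.2% × €11,910.00 = €857.52
Total: €826.85 + €857.52 = €1,684.37

€1,684.37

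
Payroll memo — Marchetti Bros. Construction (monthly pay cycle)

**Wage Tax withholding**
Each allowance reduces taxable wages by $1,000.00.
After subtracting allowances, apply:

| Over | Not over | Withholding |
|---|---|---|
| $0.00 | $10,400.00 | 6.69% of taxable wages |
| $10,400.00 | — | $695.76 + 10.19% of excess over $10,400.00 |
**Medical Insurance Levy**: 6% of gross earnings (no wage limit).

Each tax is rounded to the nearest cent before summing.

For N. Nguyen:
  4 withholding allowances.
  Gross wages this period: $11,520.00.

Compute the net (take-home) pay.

Wage Tax: taxable = $11,520.00 − 4×$1,000.00 = $7,520.00
  6.69% × $7,520.00 = $503.09
Medical Insurance Levy: 6% × $11,520.00 = $691.20
Total withheld: $503.09 + $691.20 = $1,194.29
Net pay: $11,520.00 − $1,194.29 = $10,325.71

$10,325.71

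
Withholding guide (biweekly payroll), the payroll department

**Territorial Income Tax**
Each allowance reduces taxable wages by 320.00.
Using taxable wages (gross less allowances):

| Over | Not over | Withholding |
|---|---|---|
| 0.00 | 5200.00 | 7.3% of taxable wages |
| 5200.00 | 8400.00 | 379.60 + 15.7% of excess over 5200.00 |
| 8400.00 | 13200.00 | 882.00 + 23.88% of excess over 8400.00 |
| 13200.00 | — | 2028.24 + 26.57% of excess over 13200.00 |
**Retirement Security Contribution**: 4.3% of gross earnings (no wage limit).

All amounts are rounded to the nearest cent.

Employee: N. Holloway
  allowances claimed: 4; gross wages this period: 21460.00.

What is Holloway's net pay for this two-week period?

Territorial Income Tax: taxable = 21460.00 − 4×320.00 = 20180.00
  2028.24 + 26.57% × (20180.00 − 13200.00) = 2028.24 + 26.57% × 6980.00 = 3882.83
Retirement Security Contribution: 4.3% × 21460.00 = 922.78
Total withheld: 3882.83 + 922.78 = 4805.61
Net pay: 21460.00 − 4805.61 = 16654.39

16654.39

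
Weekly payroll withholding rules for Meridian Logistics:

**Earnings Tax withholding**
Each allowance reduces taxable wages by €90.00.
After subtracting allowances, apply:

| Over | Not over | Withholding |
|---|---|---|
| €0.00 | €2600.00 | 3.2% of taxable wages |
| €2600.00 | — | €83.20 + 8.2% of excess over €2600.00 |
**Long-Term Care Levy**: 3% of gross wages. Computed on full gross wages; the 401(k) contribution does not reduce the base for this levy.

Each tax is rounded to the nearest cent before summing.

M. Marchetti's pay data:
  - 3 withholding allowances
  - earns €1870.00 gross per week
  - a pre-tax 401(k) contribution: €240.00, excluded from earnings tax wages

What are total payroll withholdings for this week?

Earnings Tax: taxable = €1870.00 − €240.00 − 3×€90.00 = €1360.00
  3.2% × €1360.00 = €43.52
Long-Term Care Levy: 3% × €1870.00 = €56.10
Total: €43.52 + €56.10 = €99.62

€99.62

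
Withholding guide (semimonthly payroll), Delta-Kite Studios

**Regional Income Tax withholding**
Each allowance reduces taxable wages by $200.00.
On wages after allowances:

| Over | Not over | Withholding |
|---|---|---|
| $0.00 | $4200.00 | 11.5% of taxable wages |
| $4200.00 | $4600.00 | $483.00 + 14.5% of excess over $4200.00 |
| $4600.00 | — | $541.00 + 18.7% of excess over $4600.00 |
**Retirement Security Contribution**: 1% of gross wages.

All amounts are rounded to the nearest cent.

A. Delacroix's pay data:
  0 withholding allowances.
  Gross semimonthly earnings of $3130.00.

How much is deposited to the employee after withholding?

Regional Income Tax: taxable = $3130.00
  11.5% × $3130.00 = $359.95
Retirement Security Contribution: 1% × $3130.00 = $31.30
Total withheld: $359.95 + $31.30 = $391.25
Net pay: $3130.00 − $391.25 = $2738.75

$2738.75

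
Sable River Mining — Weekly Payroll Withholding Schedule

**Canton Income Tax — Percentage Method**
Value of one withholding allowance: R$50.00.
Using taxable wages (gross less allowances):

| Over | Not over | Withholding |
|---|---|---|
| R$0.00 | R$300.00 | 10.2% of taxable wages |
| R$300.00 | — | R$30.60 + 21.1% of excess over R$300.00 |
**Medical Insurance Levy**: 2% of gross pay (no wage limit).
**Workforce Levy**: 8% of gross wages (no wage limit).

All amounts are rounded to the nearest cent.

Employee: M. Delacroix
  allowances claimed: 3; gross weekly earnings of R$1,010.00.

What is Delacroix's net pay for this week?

Canton Income Tax: taxable = R$1,010.00 − 3×R$50.00 = R$860.00
  R$30.60 + 21.1% × (R$860.00 − R$300.00) = R$30.60 + 21.1% × R$560.00 = R$148.76
Medical Insurance Levy: 2% × R$1,010.00 = R$20.20
Workforce Levy: 8% × R$1,010.00 = R$80.80
Total withheld: R$148.76 + R$20.20 + R$80.80 = R$249.76
Net pay: R$1,010.00 − R$249.76 = R$760.24

R$760.24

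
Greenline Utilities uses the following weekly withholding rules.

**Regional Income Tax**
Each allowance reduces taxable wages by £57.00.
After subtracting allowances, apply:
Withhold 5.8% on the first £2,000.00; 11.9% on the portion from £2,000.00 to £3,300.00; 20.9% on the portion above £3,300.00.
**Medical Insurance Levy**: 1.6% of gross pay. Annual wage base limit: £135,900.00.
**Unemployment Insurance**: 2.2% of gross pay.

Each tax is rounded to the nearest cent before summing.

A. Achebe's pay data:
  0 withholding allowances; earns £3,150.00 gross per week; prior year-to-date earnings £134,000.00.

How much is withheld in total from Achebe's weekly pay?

£352.55

Regional Income Tax: taxable = £3,150.00
  £116.00 + 11.9% × (£3,150.00 − £2,000.00) = £116.00 + 11.9% × £1,150.00 = £252.85
Medical Insurance Levy: cap £135,900.00 − YTD £134,000.00 = £1,900.00 subject; 1.6% × £1,900.00 = £30.40
Unemployment Insurance: 2.2% × £3,150.00 = £69.30
Total: £252.85 + £30.40 + £69.30 = £352.55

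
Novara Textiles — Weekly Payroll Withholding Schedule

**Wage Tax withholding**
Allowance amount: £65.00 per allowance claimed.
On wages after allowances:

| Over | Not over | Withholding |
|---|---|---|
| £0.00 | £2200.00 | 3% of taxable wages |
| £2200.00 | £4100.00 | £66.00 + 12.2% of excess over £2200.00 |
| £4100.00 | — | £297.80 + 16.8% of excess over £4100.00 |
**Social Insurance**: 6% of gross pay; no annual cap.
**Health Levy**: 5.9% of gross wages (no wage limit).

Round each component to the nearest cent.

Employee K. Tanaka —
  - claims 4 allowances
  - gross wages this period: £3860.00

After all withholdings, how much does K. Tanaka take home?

Wage Tax: taxable = £3860.00 − 4×£65.00 = £3600.00
  £66.00 + 12.2% × (£3600.00 − £2200.00) = £66.00 + 12.2% × £1400.00 = £236.80
Social Insurance: 6% × £3860.00 = £231.60
Health Levy: 5.9% × £3860.00 = £227.74
Total withheld: £236.80 + £231.60 + £227.74 = £696.14
Net pay: £3860.00 − £696.14 = £3163.86

£3163.86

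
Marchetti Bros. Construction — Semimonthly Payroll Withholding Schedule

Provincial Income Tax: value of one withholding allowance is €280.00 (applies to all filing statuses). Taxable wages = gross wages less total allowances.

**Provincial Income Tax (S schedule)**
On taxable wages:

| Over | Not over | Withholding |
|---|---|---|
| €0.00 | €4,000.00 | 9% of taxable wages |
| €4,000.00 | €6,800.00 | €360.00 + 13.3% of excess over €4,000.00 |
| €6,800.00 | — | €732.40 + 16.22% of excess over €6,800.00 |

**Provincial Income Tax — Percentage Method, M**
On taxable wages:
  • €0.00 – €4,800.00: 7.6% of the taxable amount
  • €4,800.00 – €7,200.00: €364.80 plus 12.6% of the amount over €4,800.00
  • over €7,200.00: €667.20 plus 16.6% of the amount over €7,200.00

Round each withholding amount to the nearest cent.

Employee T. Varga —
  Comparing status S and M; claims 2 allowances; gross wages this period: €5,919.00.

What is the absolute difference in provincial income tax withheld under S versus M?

€105.52

Provincial Income Tax (S): taxable = €5,919.00 − 2×€280.00 = €5,359.00
  €360.00 + 13.3% × (€5,359.00 − €4,000.00) = €360.00 + 13.3% × €1,359.00 = €540.75
Provincial Income Tax (M): taxable = €5,919.00 − 2×€280.00 = €5,359.00
  €364.80 + 12.6% × (€5,359.00 − €4,800.00) = €364.80 + 12.6% × €559.00 = €435.23
Difference: |€540.75 − €435.23| = €105.52 (higher under S)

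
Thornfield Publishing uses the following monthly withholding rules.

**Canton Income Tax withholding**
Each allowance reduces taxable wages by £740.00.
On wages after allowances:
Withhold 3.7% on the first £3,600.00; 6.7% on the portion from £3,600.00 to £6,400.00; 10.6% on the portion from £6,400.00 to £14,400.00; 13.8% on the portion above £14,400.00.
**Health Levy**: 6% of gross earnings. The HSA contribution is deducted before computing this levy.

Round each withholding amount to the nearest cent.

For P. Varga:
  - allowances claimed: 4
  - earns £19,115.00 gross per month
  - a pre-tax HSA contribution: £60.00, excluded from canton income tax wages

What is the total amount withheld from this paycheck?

£2,546.01

Canton Income Tax: taxable = £19,115.00 − £60.00 − 4×£740.00 = £16,095.00
  £1,168.80 + 13.8% × (£16,095.00 − £14,400.00) = £1,168.80 + 13.8% × £1,695.00 = £1,402.71
Health Levy: 6% × £19,055.00 = £1,143.30
Total: £1,402.71 + £1,143.30 = £2,546.01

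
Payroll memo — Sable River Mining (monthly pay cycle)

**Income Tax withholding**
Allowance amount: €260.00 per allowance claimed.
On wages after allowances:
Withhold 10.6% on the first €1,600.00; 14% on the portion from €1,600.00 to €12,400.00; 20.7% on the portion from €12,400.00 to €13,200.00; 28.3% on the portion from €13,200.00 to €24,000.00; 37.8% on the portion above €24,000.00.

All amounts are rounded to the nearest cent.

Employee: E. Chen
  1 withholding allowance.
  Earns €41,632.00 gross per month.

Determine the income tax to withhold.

€11,470.22

Income Tax: taxable = €41,632.00 − 1×€260.00 = €41,372.00
  €4,903.60 + 37.8% × (€41,372.00 − €24,000.00) = €4,903.60 + 37.8% × €17,372.00 = €11,470.22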